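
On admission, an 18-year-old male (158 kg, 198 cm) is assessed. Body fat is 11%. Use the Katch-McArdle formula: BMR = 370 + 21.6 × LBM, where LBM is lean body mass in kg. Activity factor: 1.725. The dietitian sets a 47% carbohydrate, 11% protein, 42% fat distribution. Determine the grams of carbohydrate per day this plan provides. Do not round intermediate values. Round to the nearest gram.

LBM = 158 × (1 − 0.11) = 140.62 kg. Katch-McArdle: BMR = 370 + 21.6 × 140.62 = 3407.392 kcal/day.
TEE = 3407.392 × 1.725 = 5877.7512 kcal/day.
Carbohydrate energy = 47% × 5877.7512 = 2762.5431 kcal.
Carbohydrate = 2762.5431 ÷ 4 kcal/g = 690.6358 g.

691 g/day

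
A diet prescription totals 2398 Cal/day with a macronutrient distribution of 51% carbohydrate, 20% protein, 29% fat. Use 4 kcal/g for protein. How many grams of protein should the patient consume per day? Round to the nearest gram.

120 g/day

Protein energy = 20% × 2398 = 479.6 kcal.
At 4 kcal/g: 479.6 ÷ 4 = 119.9 g.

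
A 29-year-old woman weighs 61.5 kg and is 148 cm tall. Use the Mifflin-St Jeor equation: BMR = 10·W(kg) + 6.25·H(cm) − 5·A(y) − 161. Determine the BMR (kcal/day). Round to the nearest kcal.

1234 kcal/day

Mifflin-St Jeor (female): BMR = 10(61.5) + 6.25(148) − 5(29) − 161 = 615 + 925 − 145 − 161 = 1234 kcal/day.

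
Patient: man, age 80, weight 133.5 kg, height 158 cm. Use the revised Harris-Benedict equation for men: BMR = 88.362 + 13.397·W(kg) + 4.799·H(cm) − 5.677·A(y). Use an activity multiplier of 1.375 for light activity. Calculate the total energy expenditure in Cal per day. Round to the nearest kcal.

Harris-Benedict: BMR = 88.362 + 13.397(133.5) + 4.799(158) − 5.677(80) = 2180.9435 kcal/day.
TEE = BMR × activity factor = 2180.9435 × 1.375 = 2998.7973 kcal/day.

2999 Cal per day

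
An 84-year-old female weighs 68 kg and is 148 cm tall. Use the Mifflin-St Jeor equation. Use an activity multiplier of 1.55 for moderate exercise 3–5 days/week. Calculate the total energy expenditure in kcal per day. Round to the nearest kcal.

1587 kcal per day

Mifflin-St Jeor (female): BMR = 10(68) + 6.25(148) − 5(84) − 161 = 680 + 925 − 420 − 161 = 1024 kcal/day.
TEE = BMR × activity factor = 1024 × 1.55 = 1587.2 kcal/day.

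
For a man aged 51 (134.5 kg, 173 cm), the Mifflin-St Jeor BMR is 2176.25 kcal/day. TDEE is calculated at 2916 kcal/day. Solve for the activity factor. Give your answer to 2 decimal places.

Activity factor = TEE ÷ BMR = 2916 ÷ 2176.25 = 1.34.

1.34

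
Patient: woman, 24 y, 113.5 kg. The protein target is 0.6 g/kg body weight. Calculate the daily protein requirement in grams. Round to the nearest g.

Protein = 0.6 g/kg × 113.5 kg = 68.1 g/day.

68 g/day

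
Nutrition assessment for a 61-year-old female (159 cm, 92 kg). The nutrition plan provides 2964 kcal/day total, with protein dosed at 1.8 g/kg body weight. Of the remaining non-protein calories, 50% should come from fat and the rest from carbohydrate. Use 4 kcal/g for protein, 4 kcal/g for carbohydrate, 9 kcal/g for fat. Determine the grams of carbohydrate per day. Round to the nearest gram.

Protein = 1.8 × 92 = 165.6 g → 165.6 × 4 = 662.4 kcal.
Non-protein calories = 2964 − 662.4 = 2301.6 kcal.
Fat: 50% × 2301.6 = 1150.8 kcal; carbohydrate: 1150.8 kcal.
Carbohydrate: 1150.8 kcal ÷ 4 kcal/g = 287.7 g.

288 g/day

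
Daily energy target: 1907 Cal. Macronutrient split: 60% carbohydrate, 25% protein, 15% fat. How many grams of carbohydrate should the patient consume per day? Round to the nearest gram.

Carbohydrate energy = 60% × 1907 = 1144.2 kcal.
At 4 kcal/g: 1144.2 ÷ 4 = 286.05 g.

286 g/day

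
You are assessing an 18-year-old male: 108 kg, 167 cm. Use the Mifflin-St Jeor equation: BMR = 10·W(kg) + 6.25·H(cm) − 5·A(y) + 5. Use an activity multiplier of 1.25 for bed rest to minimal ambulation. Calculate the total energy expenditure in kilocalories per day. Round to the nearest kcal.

Mifflin-St Jeor (male): BMR = 10(108) + 6.25(167) − 5(18) + 5 = 1080 + 1043.75 − 90 + 5 = 2038.75 kcal/day.
TEE = BMR × activity factor = 2038.75 × 1.25 = 2548.4375 kcal/day.

2548 kilocalories per day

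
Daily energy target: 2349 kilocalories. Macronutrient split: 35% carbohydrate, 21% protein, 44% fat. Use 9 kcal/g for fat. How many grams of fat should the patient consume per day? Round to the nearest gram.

Fat energy = 44% × 2349 = 1033.56 kcal.
At 9 kcal/g: 1033.56 ÷ 9 = 114.84 g.

115 g/day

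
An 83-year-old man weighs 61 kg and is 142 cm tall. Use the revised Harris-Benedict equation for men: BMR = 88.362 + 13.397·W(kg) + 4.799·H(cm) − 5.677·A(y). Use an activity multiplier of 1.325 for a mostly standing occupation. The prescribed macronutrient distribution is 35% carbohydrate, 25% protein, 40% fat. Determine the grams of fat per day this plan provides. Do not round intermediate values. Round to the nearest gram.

Harris-Benedict: BMR = 88.362 + 13.397(61) + 4.799(142) − 5.677(83) = 1115.846 kcal/day.
TEE = 1115.846 × 1.325 = 1478.496 kcal/day.
Fat energy = 40% × 1478.496 = 591.3984 kcal.
Fat = 591.3984 ÷ 9 kcal/g = 65.7109 g.

66 g/day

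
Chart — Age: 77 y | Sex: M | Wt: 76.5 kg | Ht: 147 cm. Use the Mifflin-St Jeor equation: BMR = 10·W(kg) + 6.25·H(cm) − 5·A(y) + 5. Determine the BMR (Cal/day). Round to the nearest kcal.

Mifflin-St Jeor (male): BMR = 10(76.5) + 6.25(147) − 5(77) + 5 = 765 + 918.75 − 385 + 5 = 1303.75 kcal/day.

1304 Cal/day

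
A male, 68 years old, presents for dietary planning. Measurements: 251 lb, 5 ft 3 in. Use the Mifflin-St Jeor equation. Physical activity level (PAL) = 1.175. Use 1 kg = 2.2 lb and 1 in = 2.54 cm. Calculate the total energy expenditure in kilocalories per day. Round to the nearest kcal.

Convert to metric: weight = 251 ÷ 2.2 = 114.0909 kg; height = (5×12 + 3) × 2.54 = 63 × 2.54 = 160.02 cm.
Mifflin-St Jeor (male): BMR = 10(114.0909) + 6.25(160.02) − 5(68) + 5 = 1140.9091 + 1000.125 − 340 + 5 = 1806.0341 kcal/day.
TEE = BMR × activity factor = 1806.0341 × 1.175 = 2122.0901 kcal/day.

2122 kilocalories per day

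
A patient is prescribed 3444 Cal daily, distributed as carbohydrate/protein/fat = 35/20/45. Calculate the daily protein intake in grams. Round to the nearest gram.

172 g/day

Protein energy = 20% × 3444 = 688.8 kcal.
At 4 kcal/g: 688.8 ÷ 4 = 172.2 g.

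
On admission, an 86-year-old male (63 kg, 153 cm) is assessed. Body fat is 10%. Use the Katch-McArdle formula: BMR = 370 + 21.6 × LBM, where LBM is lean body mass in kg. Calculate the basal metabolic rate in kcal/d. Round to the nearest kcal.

LBM = 63 × (1 − 0.1) = 56.7 kg. Katch-McArdle: BMR = 370 + 21.6 × 56.7 = 1594.72 kcal/day.

1595 kcal/d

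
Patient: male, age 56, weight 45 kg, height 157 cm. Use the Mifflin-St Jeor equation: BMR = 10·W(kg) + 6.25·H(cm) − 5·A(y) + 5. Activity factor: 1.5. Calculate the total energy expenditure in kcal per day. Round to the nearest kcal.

1734 kcal per day

Mifflin-St Jeor (male): BMR = 10(45) + 6.25(157) − 5(56) + 5 = 450 + 981.25 − 280 + 5 = 1156.25 kcal/day.
TEE = BMR × activity factor = 1156.25 × 1.5 = 1734.375 kcal/day.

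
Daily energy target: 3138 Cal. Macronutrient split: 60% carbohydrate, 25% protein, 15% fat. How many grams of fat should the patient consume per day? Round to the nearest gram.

52 g/day

Fat energy = 15% × 3138 = 470.7 kcal.
At 9 kcal/g: 470.7 ÷ 9 = 52.3 g.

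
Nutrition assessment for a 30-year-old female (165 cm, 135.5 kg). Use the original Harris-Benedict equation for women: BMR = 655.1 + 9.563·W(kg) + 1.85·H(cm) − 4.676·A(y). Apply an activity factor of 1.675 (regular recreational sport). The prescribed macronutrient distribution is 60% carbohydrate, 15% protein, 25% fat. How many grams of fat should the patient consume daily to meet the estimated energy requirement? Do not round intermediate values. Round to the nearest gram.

98 g/day

Harris-Benedict: BMR = 655.1 + 9.563(135.5) + 1.85(165) − 4.676(30) = 2115.8565 kcal/day.
TEE = 2115.8565 × 1.675 = 3544.0596 kcal/day.
Fat energy = 25% × 3544.0596 = 886.0149 kcal.
Fat = 886.0149 ÷ 9 kcal/g = 98.4461 g.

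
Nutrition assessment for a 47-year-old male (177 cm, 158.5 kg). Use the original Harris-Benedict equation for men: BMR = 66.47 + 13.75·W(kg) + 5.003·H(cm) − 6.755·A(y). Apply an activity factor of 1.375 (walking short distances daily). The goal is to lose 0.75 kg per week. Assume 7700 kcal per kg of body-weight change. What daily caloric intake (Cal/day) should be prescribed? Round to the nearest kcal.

3044 Cal/day

Harris-Benedict: BMR = 66.47 + 13.75(158.5) + 5.003(177) − 6.755(47) = 2813.891 kcal/day.
TEE = 2813.891 × 1.375 = 3869.1001 kcal/day.
Required daily deficit = 0.75 × 7700 ÷ 7 = 825 kcal/day.
Target intake = 3869.1001 − 825 = 3044.1001 kcal/day.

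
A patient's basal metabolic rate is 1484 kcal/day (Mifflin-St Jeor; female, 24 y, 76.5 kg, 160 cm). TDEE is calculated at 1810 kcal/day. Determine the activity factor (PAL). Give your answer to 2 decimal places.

1.22

Activity factor = TEE ÷ BMR = 1810 ÷ 1484 = 1.22.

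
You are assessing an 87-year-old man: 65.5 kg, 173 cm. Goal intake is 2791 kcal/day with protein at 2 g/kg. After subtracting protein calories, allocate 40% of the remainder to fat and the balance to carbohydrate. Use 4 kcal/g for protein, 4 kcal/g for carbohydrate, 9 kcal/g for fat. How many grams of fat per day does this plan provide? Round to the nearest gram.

Protein = 2 × 65.5 = 131 g → 131 × 4 = 524 kcal.
Non-protein calories = 2791 − 524 = 2267 kcal.
Fat: 40% × 2267 = 906.8 kcal; carbohydrate: 1360.2 kcal.
Fat: 906.8 kcal ÷ 9 kcal/g = 100.7556 g.

101 g/day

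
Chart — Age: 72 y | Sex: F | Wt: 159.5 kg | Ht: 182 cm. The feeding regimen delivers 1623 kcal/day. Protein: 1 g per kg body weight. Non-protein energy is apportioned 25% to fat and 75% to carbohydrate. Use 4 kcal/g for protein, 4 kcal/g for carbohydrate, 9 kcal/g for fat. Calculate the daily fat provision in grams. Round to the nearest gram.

Protein = 1 × 159.5 = 159.5 g → 159.5 × 4 = 638 kcal.
Non-protein calories = 1623 − 638 = 985 kcal.
Fat: 25% × 985 = 246.25 kcal; carbohydrate: 738.75 kcal.
Fat: 246.25 kcal ÷ 9 kcal/g = 27.3611 g.

27 g/day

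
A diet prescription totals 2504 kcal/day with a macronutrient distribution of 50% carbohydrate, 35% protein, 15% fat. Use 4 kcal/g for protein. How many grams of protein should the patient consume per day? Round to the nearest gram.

Protein energy = 35% × 2504 = 876.4 kcal.
At 4 kcal/g: 876.4 ÷ 4 = 219.1 g.

219 g/day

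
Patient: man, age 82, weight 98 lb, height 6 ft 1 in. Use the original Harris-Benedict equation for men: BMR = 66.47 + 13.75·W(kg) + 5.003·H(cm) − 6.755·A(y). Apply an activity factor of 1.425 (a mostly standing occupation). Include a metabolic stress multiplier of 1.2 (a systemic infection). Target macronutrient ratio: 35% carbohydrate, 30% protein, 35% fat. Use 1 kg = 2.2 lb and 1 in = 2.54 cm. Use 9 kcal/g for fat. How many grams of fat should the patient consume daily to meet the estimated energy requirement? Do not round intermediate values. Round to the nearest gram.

70 g/day

Convert to metric: weight = 98 ÷ 2.2 = 44.5455 kg; height = (6×12 + 1) × 2.54 = 73 × 2.54 = 185.42 cm.
Harris-Benedict: BMR = 66.47 + 13.75(44.5455) + 5.003(185.42) − 6.755(82) = 1052.7163 kcal/day.
TEE = 1052.7163 × 1.425 = 1500.1207 kcal/day.
With stress factor 1.2: 1500.1207 × 1.2 = 1800.1448 kcal/day.
Fat energy = 35% × 1800.1448 = 630.0507 kcal.
Fat = 630.0507 ÷ 9 kcal/g = 70.0056 g.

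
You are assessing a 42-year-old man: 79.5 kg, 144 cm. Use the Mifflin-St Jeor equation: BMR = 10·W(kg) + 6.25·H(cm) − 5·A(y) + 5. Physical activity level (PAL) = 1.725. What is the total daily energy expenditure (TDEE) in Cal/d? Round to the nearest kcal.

Mifflin-St Jeor (male): BMR = 10(79.5) + 6.25(144) − 5(42) + 5 = 795 + 900 − 210 + 5 = 1490 kcal/day.
TEE = BMR × activity factor = 1490 × 1.725 = 2570.25 kcal/day.

2570 Cal/d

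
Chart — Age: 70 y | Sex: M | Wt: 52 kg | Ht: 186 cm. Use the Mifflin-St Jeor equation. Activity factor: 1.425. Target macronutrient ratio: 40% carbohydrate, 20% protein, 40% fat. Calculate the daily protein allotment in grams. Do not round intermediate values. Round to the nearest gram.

95 g/day

Mifflin-St Jeor (male): BMR = 10(52) + 6.25(186) − 5(70) + 5 = 520 + 1162.5 − 350 + 5 = 1337.5 kcal/day.
TEE = 1337.5 × 1.425 = 1905.9375 kcal/day.
Protein energy = 20% × 1905.9375 = 381.1875 kcal.
Protein = 381.1875 ÷ 4 kcal/g = 95.2969 g.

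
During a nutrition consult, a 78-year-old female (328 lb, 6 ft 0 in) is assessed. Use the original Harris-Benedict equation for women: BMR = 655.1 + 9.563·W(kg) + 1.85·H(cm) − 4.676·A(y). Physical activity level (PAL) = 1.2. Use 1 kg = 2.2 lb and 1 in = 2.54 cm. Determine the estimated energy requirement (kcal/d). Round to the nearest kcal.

Convert to metric: weight = 328 ÷ 2.2 = 149.0909 kg; height = (6×12 + 0) × 2.54 = 72 × 2.54 = 182.88 cm.
Harris-Benedict: BMR = 655.1 + 9.563(149.0909) + 1.85(182.88) − 4.676(78) = 2054.4564 kcal/day.
TEE = BMR × activity factor = 2054.4564 × 1.2 = 2465.3476 kcal/day.

2465 kcal/d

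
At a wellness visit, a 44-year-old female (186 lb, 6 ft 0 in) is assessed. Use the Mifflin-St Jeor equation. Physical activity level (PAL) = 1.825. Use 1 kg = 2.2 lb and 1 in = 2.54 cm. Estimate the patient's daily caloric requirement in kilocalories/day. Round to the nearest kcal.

Convert to metric: weight = 186 ÷ 2.2 = 84.5455 kg; height = (6×12 + 0) × 2.54 = 72 × 2.54 = 182.88 cm.
Mifflin-St Jeor (female): BMR = 10(84.5455) + 6.25(182.88) − 5(44) − 161 = 845.4545 + 1143 − 220 − 161 = 1607.4545 kcal/day.
TEE = BMR × activity factor = 1607.4545 × 1.825 = 2933.6045 kcal/day.

2934 kilocalories/day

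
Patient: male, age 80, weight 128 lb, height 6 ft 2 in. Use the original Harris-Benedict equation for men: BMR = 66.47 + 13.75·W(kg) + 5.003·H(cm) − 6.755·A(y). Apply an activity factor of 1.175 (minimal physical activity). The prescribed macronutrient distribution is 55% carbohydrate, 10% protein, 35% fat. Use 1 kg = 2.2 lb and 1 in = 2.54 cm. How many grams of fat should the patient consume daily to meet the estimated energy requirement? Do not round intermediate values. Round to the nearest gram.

Convert to metric: weight = 128 ÷ 2.2 = 58.1818 kg; height = (6×12 + 2) × 2.54 = 74 × 2.54 = 187.96 cm.
Harris-Benedict: BMR = 66.47 + 13.75(58.1818) + 5.003(187.96) − 6.755(80) = 1266.4339 kcal/day.
TEE = 1266.4339 × 1.175 = 1488.0598 kcal/day.
Fat energy = 35% × 1488.0598 = 520.8209 kcal.
Fat = 520.8209 ÷ 9 kcal/g = 57.869 g.

58 g/day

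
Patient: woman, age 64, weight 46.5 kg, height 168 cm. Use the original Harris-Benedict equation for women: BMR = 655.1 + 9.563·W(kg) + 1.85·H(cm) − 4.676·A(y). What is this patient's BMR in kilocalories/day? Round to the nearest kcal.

1111 kilocalories/day

Harris-Benedict: BMR = 655.1 + 9.563(46.5) + 1.85(168) − 4.676(64) = 1111.3155 kcal/day.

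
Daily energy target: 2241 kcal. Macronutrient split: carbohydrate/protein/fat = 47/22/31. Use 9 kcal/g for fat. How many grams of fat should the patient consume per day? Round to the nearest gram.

77 g/day

Fat energy = 31% × 2241 = 694.71 kcal.
At 9 kcal/g: 694.71 ÷ 9 = 77.19 g.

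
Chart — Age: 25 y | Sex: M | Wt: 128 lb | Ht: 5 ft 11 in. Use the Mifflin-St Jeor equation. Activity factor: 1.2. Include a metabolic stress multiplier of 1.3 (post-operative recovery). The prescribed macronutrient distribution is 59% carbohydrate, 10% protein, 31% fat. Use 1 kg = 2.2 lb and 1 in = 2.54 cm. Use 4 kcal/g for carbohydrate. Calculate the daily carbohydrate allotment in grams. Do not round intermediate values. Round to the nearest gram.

366 g/day

Convert to metric: weight = 128 ÷ 2.2 = 58.1818 kg; height = (5×12 + 11) × 2.54 = 71 × 2.54 = 180.34 cm.
Mifflin-St Jeor (male): BMR = 10(58.1818) + 6.25(180.34) − 5(25) + 5 = 581.8182 + 1127.125 − 125 + 5 = 1588.9432 kcal/day.
TEE = 1588.9432 × 1.2 = 1906.7318 kcal/day.
With stress factor 1.3: 1906.7318 × 1.3 = 2478.7514 kcal/day.
Carbohydrate energy = 59% × 2478.7514 = 1462.4633 kcal.
Carbohydrate = 1462.4633 ÷ 4 kcal/g = 365.6158 g.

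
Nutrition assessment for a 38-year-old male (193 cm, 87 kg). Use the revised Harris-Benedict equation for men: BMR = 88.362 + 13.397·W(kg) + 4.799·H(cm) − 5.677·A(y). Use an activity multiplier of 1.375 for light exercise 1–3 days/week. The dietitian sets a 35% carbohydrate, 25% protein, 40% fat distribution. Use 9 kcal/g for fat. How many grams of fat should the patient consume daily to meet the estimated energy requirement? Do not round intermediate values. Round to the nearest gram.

120 g/day

Harris-Benedict: BMR = 88.362 + 13.397(87) + 4.799(193) − 5.677(38) = 1964.382 kcal/day.
TEE = 1964.382 × 1.375 = 2701.0253 kcal/day.
Fat energy = 40% × 2701.0253 = 1080.4101 kcal.
Fat = 1080.4101 ÷ 9 kcal/g = 120.0456 g.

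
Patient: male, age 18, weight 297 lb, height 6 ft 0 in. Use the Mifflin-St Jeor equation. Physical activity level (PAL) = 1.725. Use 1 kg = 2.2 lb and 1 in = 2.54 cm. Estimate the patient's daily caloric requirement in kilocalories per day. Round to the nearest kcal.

Convert to metric: weight = 297 ÷ 2.2 = 135 kg; height = (6×12 + 0) × 2.54 = 72 × 2.54 = 182.88 cm.
Mifflin-St Jeor (male): BMR = 10(135) + 6.25(182.88) − 5(18) + 5 = 1350 + 1143 − 90 + 5 = 2408 kcal/day.
TEE = BMR × activity factor = 2408 × 1.725 = 4153.8 kcal/day.

4154 kilocalories per day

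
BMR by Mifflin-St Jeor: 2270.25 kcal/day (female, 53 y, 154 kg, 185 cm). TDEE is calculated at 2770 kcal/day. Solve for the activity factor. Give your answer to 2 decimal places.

1.22

Activity factor = TEE ÷ BMR = 2770 ÷ 2270.25 = 1.22.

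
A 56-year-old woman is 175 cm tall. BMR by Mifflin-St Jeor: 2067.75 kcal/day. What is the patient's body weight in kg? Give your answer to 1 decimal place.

2067.75 = 10·W + 6.25(175) − 5(56) − 161
10·W = 2067.75 − 652.75 = 1415, so W = 141.5 kg.

141.5 kg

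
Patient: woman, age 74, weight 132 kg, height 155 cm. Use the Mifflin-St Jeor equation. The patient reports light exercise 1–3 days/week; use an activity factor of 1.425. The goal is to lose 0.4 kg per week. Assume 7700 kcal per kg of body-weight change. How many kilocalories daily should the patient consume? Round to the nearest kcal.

Mifflin-St Jeor (female): BMR = 10(132) + 6.25(155) − 5(74) − 161 = 1320 + 968.75 − 370 − 161 = 1757.75 kcal/day.
TEE = 1757.75 × 1.425 = 2504.7938 kcal/day.
Required daily deficit = 0.4 × 7700 ÷ 7 = 440 kcal/day.
Target intake = 2504.7938 − 440 = 2064.7938 kcal/day.

2065 kilocalories daily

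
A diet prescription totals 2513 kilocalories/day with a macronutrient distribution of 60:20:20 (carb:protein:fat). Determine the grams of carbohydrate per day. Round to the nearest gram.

Carbohydrate energy = 60% × 2513 = 1507.8 kcal.
At 4 kcal/g: 1507.8 ÷ 4 = 376.95 g.

377 g/day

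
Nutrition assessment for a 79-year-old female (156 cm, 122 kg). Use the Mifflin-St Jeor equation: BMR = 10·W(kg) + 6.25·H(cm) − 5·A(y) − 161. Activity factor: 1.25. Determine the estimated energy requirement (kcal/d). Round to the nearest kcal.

Mifflin-St Jeor (female): BMR = 10(122) + 6.25(156) − 5(79) − 161 = 1220 + 975 − 395 − 161 = 1639 kcal/day.
TEE = BMR × activity factor = 1639 × 1.25 = 2048.75 kcal/day.

2049 kcal/d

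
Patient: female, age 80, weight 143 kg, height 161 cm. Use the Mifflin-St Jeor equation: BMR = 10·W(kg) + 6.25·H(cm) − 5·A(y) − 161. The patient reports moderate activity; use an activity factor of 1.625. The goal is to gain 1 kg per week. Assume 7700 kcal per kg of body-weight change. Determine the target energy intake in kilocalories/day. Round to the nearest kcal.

Mifflin-St Jeor (female): BMR = 10(143) + 6.25(161) − 5(80) − 161 = 1430 + 1006.25 − 400 − 161 = 1875.25 kcal/day.
TEE = 1875.25 × 1.625 = 3047.2813 kcal/day.
Required daily surplus = 1 × 7700 ÷ 7 = 1100 kcal/day.
Target intake = 3047.2813 + 1100 = 4147.2813 kcal/day.

4147 kilocalories/day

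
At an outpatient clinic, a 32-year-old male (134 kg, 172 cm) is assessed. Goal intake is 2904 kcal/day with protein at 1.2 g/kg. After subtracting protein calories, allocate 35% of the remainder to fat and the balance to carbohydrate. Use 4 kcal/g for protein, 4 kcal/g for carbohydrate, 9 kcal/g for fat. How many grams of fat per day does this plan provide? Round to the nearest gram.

88 g/day

Protein = 1.2 × 134 = 160.8 g → 160.8 × 4 = 643.2 kcal.
Non-protein calories = 2904 − 643.2 = 2260.8 kcal.
Fat: 35% × 2260.8 = 791.28 kcal; carbohydrate: 1469.52 kcal.
Fat: 791.28 kcal ÷ 9 kcal/g = 87.92 g.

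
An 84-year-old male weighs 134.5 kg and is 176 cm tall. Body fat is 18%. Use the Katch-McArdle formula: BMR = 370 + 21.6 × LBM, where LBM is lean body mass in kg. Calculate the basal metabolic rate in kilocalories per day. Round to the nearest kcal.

2752 kilocalories per day

LBM = 134.5 × (1 − 0.18) = 110.29 kg. Katch-McArdle: BMR = 370 + 21.6 × 110.29 = 2752.264 kcal/day.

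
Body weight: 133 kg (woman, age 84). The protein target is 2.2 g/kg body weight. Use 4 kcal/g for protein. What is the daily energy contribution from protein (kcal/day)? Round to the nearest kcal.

Protein = 2.2 g/kg × 133 kg = 292.6 g/day.
Protein energy = 292.6 g × 4 kcal/g = 1170.4 kcal/day.

1170 kcal/day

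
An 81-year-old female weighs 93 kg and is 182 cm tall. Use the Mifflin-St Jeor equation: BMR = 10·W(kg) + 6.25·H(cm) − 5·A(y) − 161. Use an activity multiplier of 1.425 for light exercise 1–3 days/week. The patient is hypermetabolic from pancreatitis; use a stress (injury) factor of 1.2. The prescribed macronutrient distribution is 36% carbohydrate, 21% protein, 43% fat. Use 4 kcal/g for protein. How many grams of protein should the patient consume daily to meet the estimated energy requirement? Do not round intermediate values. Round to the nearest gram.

135 g/day

Mifflin-St Jeor (female): BMR = 10(93) + 6.25(182) − 5(81) − 161 = 930 + 1137.5 − 405 − 161 = 1501.5 kcal/day.
TEE = 1501.5 × 1.425 = 2139.6375 kcal/day.
With stress factor 1.2: 2139.6375 × 1.2 = 2567.565 kcal/day.
Protein energy = 21% × 2567.565 = 539.1887 kcal.
Protein = 539.1887 ÷ 4 kcal/g = 134.7972 g.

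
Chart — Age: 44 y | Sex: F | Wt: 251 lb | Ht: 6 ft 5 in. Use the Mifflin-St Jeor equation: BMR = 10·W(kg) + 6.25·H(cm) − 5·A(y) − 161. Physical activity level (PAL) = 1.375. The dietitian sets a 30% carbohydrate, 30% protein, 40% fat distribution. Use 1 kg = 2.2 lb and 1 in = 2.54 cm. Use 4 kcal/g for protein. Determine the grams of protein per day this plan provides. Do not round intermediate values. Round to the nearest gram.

204 g/day

Convert to metric: weight = 251 ÷ 2.2 = 114.0909 kg; height = (6×12 + 5) × 2.54 = 77 × 2.54 = 195.58 cm.
Mifflin-St Jeor (female): BMR = 10(114.0909) + 6.25(195.58) − 5(44) − 161 = 1140.9091 + 1222.375 − 220 − 161 = 1982.2841 kcal/day.
TEE = 1982.2841 × 1.375 = 2725.6406 kcal/day.
Protein energy = 30% × 2725.6406 = 817.6922 kcal.
Protein = 817.6922 ÷ 4 kcal/g = 204.423 g.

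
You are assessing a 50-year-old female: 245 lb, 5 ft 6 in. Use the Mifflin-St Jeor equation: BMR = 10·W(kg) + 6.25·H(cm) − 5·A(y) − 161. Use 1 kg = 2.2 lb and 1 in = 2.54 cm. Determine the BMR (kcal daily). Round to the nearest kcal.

Convert to metric: weight = 245 ÷ 2.2 = 111.3636 kg; height = (5×12 + 6) × 2.54 = 66 × 2.54 = 167.64 cm.
Mifflin-St Jeor (female): BMR = 10(111.3636) + 6.25(167.64) − 5(50) − 161 = 1113.6364 + 1047.75 − 250 − 161 = 1750.3864 kcal/day.

1750 kcal daily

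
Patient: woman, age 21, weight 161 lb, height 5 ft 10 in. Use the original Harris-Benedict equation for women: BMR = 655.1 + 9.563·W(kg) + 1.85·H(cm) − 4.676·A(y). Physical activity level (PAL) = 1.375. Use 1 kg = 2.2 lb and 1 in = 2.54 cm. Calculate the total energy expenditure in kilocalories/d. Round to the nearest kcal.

Convert to metric: weight = 161 ÷ 2.2 = 73.1818 kg; height = (5×12 + 10) × 2.54 = 70 × 2.54 = 177.8 cm.
Harris-Benedict: BMR = 655.1 + 9.563(73.1818) + 1.85(177.8) − 4.676(21) = 1585.6717 kcal/day.
TEE = BMR × activity factor = 1585.6717 × 1.375 = 2180.2986 kcal/day.

2180 kilocalories/d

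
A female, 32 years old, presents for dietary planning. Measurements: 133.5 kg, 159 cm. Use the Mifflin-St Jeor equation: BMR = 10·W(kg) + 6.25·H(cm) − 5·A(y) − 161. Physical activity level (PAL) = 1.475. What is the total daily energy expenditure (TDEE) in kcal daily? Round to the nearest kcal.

Mifflin-St Jeor (female): BMR = 10(133.5) + 6.25(159) − 5(32) − 161 = 1335 + 993.75 − 160 − 161 = 2007.75 kcal/day.
TEE = BMR × activity factor = 2007.75 × 1.475 = 2961.4313 kcal/day.

2961 kcal daily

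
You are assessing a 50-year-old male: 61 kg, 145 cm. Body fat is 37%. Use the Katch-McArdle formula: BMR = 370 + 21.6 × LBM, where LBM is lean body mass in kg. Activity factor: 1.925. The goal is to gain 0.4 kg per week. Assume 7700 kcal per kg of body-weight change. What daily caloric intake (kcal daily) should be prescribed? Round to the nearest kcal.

2750 kcal daily

LBM = 61 × (1 − 0.37) = 38.43 kg. Katch-McArdle: BMR = 370 + 21.6 × 38.43 = 1200.088 kcal/day.
TEE = 1200.088 × 1.925 = 2310.1694 kcal/day.
Required daily surplus = 0.4 × 7700 ÷ 7 = 440 kcal/day.
Target intake = 2310.1694 + 440 = 2750.1694 kcal/day.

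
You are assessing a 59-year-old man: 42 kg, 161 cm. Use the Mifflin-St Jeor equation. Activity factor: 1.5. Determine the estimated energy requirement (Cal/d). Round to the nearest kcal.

Mifflin-St Jeor (male): BMR = 10(42) + 6.25(161) − 5(59) + 5 = 420 + 1006.25 − 295 + 5 = 1136.25 kcal/day.
TEE = BMR × activity factor = 1136.25 × 1.5 = 1704.375 kcal/day.

1704 Cal/d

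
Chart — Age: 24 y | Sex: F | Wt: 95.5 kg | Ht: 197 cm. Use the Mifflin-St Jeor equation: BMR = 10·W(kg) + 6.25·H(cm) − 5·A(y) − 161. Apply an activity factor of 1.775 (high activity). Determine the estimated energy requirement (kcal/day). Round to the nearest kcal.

3382 kcal/day

Mifflin-St Jeor (female): BMR = 10(95.5) + 6.25(197) − 5(24) − 161 = 955 + 1231.25 − 120 − 161 = 1905.25 kcal/day.
TEE = BMR × activity factor = 1905.25 × 1.775 = 3381.8188 kcal/day.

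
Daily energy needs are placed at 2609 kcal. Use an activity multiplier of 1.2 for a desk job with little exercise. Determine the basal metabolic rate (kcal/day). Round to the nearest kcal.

BMR = TEE ÷ activity factor = 2609 ÷ 1.2 = 2174.1667 kcal/day.

2174 kcal/day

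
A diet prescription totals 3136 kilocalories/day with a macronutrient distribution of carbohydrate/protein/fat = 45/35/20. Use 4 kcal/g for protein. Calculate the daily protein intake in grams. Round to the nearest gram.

Protein energy = 35% × 3136 = 1097.6 kcal.
At 4 kcal/g: 1097.6 ÷ 4 = 274.4 g.

274 g/day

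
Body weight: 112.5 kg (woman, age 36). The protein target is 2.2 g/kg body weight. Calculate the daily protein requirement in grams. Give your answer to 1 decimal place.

247.5 g/day

Protein = 2.2 g/kg × 112.5 kg = 247.5 g/day.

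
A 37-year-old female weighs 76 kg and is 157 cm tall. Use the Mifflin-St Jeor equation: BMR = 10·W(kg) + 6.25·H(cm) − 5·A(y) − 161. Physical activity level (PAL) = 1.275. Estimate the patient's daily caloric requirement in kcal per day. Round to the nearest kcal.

Mifflin-St Jeor (female): BMR = 10(76) + 6.25(157) − 5(37) − 161 = 760 + 981.25 − 185 − 161 = 1395.25 kcal/day.
TEE = BMR × activity factor = 1395.25 × 1.275 = 1778.9438 kcal/day.

1779 kcal per day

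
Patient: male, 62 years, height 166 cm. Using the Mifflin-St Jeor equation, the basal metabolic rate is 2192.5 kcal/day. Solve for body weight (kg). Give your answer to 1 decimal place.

146.0 kg

2192.5 = 10·W + 6.25(166) − 5(62) + 5
10·W = 2192.5 − 732.5 = 1460, so W = 146 kg.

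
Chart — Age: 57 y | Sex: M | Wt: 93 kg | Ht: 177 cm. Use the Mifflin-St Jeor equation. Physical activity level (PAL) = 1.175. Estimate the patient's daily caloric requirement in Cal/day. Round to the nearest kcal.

Mifflin-St Jeor (male): BMR = 10(93) + 6.25(177) − 5(57) + 5 = 930 + 1106.25 − 285 + 5 = 1756.25 kcal/day.
TEE = BMR × activity factor = 1756.25 × 1.175 = 2063.5938 kcal/day.

2064 Cal/day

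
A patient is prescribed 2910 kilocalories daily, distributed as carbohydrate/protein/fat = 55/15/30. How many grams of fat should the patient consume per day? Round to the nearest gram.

Fat energy = 30% × 2910 = 873 kcal.
At 9 kcal/g: 873 ÷ 9 = 97 g.

97 g/day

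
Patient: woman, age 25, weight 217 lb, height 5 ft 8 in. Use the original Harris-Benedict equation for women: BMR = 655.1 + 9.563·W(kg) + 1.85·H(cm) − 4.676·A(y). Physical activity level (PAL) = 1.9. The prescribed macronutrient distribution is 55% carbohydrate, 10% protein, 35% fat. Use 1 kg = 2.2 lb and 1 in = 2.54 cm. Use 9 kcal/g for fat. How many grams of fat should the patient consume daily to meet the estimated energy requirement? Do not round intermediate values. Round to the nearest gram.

Convert to metric: weight = 217 ÷ 2.2 = 98.6364 kg; height = (5×12 + 8) × 2.54 = 68 × 2.54 = 172.72 cm.
Harris-Benedict: BMR = 655.1 + 9.563(98.6364) + 1.85(172.72) − 4.676(25) = 1800.9915 kcal/day.
TEE = 1800.9915 × 1.9 = 3421.8839 kcal/day.
Fat energy = 35% × 3421.8839 = 1197.6594 kcal.
Fat = 1197.6594 ÷ 9 kcal/g = 133.0733 g.

133 g/day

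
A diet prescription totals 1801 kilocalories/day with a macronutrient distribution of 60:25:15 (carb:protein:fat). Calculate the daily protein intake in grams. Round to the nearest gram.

113 g/day

Protein energy = 25% × 1801 = 450.25 kcal.
At 4 kcal/g: 450.25 ÷ 4 = 112.5625 g.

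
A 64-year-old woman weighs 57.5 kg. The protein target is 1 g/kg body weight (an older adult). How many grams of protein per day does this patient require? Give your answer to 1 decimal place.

Protein = 1 g/kg × 57.5 kg = 57.5 g/day.

57.5 g/day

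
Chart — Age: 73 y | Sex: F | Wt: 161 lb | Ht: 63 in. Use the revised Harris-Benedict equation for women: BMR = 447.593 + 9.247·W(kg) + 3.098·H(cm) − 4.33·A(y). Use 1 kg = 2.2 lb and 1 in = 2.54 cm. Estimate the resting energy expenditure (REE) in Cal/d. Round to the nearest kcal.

Convert to metric: weight = 161 ÷ 2.2 = 73.1818 kg; height = 63 × 2.54 = 160.02 cm.
Harris-Benedict: BMR = 447.593 + 9.247(73.1818) + 3.098(160.02) − 4.33(73) = 1303.9572 kcal/day.

1304 Cal/d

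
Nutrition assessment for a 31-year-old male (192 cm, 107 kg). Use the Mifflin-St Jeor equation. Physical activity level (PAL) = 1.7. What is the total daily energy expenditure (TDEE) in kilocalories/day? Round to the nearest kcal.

Mifflin-St Jeor (male): BMR = 10(107) + 6.25(192) − 5(31) + 5 = 1070 + 1200 − 155 + 5 = 2120 kcal/day.
TEE = BMR × activity factor = 2120 × 1.7 = 3604 kcal/day.

3604 kilocalories/day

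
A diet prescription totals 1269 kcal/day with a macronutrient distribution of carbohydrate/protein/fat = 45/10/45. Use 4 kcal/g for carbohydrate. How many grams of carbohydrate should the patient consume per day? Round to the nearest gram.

143 g/day

Carbohydrate energy = 45% × 1269 = 571.05 kcal.
At 4 kcal/g: 571.05 ÷ 4 = 142.7625 g.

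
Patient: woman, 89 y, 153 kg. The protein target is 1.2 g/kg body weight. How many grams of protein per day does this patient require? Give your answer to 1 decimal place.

Protein = 1.2 g/kg × 153 kg = 183.6 g/day.

183.6 g/day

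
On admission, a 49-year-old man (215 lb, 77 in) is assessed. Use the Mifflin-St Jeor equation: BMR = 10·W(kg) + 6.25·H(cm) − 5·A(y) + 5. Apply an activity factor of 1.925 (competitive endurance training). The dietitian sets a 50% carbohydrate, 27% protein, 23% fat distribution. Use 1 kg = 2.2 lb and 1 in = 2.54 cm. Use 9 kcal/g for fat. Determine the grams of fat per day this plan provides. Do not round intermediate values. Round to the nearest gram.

Convert to metric: weight = 215 ÷ 2.2 = 97.7273 kg; height = 77 × 2.54 = 195.58 cm.
Mifflin-St Jeor (male): BMR = 10(97.7273) + 6.25(195.58) − 5(49) + 5 = 977.2727 + 1222.375 − 245 + 5 = 1959.6477 kcal/day.
TEE = 1959.6477 × 1.925 = 3772.3219 kcal/day.
Fat energy = 23% × 3772.3219 = 867.634 kcal.
Fat = 867.634 ÷ 9 kcal/g = 96.4038 g.

96 g/day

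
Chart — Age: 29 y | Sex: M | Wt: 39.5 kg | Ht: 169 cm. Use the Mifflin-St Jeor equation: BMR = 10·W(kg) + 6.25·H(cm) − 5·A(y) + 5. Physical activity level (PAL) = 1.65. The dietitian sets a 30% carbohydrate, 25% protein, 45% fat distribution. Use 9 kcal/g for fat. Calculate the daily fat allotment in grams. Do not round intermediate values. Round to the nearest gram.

Mifflin-St Jeor (male): BMR = 10(39.5) + 6.25(169) − 5(29) + 5 = 395 + 1056.25 − 145 + 5 = 1311.25 kcal/day.
TEE = 1311.25 × 1.65 = 2163.5625 kcal/day.
Fat energy = 45% × 2163.5625 = 973.6031 kcal.
Fat = 973.6031 ÷ 9 kcal/g = 108.1781 g.

108 g/day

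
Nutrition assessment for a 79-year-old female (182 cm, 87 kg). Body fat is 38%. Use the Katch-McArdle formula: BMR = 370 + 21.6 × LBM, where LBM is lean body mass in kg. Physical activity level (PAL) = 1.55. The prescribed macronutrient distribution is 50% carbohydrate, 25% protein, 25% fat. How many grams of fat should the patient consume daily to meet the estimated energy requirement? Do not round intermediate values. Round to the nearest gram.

66 g/day

LBM = 87 × (1 − 0.38) = 53.94 kg. Katch-McArdle: BMR = 370 + 21.6 × 53.94 = 1535.104 kcal/day.
TEE = 1535.104 × 1.55 = 2379.4112 kcal/day.
Fat energy = 25% × 2379.4112 = 594.8528 kcal.
Fat = 594.8528 ÷ 9 kcal/g = 66.0948 g.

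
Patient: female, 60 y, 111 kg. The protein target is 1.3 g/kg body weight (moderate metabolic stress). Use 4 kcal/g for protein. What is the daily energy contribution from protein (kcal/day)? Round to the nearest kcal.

577 kcal/day

Protein = 1.3 g/kg × 111 kg = 144.3 g/day.
Protein energy = 144.3 g × 4 kcal/g = 577.2 kcal/day.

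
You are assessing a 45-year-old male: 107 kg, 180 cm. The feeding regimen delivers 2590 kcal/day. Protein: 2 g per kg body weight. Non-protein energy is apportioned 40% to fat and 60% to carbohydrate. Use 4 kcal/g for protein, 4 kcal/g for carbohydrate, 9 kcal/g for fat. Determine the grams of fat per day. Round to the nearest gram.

Protein = 2 × 107 = 214 g → 214 × 4 = 856 kcal.
Non-protein calories = 2590 − 856 = 1734 kcal.
Fat: 40% × 1734 = 693.6 kcal; carbohydrate: 1040.4 kcal.
Fat: 693.6 kcal ÷ 9 kcal/g = 77.0667 g.

77 g/day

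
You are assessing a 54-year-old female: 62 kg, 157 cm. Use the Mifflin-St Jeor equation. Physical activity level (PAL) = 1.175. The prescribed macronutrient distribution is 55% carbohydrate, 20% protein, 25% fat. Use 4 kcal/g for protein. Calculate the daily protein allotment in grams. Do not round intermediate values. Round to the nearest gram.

69 g/day

Mifflin-St Jeor (female): BMR = 10(62) + 6.25(157) − 5(54) − 161 = 620 + 981.25 − 270 − 161 = 1170.25 kcal/day.
TEE = 1170.25 × 1.175 = 1375.0438 kcal/day.
Protein energy = 20% × 1375.0438 = 275.0088 kcal.
Protein = 275.0088 ÷ 4 kcal/g = 68.7522 g.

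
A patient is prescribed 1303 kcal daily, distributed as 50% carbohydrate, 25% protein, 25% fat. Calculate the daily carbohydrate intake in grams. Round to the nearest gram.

163 g/day

Carbohydrate energy = 50% × 1303 = 651.5 kcal.
At 4 kcal/g: 651.5 ÷ 4 = 162.875 g.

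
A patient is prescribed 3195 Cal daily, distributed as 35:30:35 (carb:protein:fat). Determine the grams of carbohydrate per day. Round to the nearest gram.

280 g/day

Carbohydrate energy = 35% × 3195 = 1118.25 kcal.
At 4 kcal/g: 1118.25 ÷ 4 = 279.5625 g.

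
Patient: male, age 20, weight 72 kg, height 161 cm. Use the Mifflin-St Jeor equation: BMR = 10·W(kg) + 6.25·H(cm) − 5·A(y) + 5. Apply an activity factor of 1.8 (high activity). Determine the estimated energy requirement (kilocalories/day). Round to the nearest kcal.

2936 kilocalories/day

Mifflin-St Jeor (male): BMR = 10(72) + 6.25(161) − 5(20) + 5 = 720 + 1006.25 − 100 + 5 = 1631.25 kcal/day.
TEE = BMR × activity factor = 1631.25 × 1.8 = 2936.25 kcal/day.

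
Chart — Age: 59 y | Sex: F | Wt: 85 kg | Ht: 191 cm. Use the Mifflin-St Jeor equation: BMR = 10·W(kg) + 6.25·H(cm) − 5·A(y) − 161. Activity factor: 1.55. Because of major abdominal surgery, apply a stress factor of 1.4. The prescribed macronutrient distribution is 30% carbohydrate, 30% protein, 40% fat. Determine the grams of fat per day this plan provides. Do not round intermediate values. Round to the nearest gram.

153 g/day

Mifflin-St Jeor (female): BMR = 10(85) + 6.25(191) − 5(59) − 161 = 850 + 1193.75 − 295 − 161 = 1587.75 kcal/day.
TEE = 1587.75 × 1.55 = 2461.0125 kcal/day.
With stress factor 1.4: 2461.0125 × 1.4 = 3445.4175 kcal/day.
Fat energy = 40% × 3445.4175 = 1378.167 kcal.
Fat = 1378.167 ÷ 9 kcal/g = 153.1297 g.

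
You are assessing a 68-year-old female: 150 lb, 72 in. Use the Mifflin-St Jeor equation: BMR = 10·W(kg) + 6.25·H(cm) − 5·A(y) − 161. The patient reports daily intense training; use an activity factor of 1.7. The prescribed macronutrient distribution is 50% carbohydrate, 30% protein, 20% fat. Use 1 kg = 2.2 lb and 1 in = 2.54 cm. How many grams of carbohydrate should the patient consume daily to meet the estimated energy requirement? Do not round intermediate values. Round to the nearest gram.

281 g/day

Convert to metric: weight = 150 ÷ 2.2 = 68.1818 kg; height = 72 × 2.54 = 182.88 cm.
Mifflin-St Jeor (female): BMR = 10(68.1818) + 6.25(182.88) − 5(68) − 161 = 681.8182 + 1143 − 340 − 161 = 1323.8182 kcal/day.
TEE = 1323.8182 × 1.7 = 2250.4909 kcal/day.
Carbohydrate energy = 50% × 2250.4909 = 1125.2455 kcal.
Carbohydrate = 1125.2455 ÷ 4 kcal/g = 281.3114 g.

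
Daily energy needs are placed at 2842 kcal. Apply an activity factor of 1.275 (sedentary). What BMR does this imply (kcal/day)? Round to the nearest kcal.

BMR = TEE ÷ activity factor = 2842 ÷ 1.275 = 2229.0196 kcal/day.

2229 kcal/day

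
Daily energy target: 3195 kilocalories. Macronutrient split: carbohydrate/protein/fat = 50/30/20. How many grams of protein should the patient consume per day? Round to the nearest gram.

240 g/day

Protein energy = 30% × 3195 = 958.5 kcal.
At 4 kcal/g: 958.5 ÷ 4 = 239.625 g.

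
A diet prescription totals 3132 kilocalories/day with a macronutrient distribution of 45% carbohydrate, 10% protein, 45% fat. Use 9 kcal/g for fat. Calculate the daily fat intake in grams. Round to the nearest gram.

Fat energy = 45% × 3132 = 1409.4 kcal.
At 9 kcal/g: 1409.4 ÷ 9 = 156.6 g.

157 g/day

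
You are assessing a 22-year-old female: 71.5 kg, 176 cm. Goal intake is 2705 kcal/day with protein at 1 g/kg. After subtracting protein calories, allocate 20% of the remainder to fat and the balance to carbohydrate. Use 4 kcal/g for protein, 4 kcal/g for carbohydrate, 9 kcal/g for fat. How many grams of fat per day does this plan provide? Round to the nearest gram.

Protein = 1 × 71.5 = 71.5 g → 71.5 × 4 = 286 kcal.
Non-protein calories = 2705 − 286 = 2419 kcal.
Fat: 20% × 2419 = 483.8 kcal; carbohydrate: 1935.2 kcal.
Fat: 483.8 kcal ÷ 9 kcal/g = 53.7556 g.

54 g/day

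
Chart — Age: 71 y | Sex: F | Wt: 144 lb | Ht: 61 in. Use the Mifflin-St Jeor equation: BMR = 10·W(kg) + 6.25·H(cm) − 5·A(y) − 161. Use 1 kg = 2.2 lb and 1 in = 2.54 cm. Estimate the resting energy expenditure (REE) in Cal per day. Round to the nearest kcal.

1107 Cal per day

Convert to metric: weight = 144 ÷ 2.2 = 65.4545 kg; height = 61 × 2.54 = 154.94 cm.
Mifflin-St Jeor (female): BMR = 10(65.4545) + 6.25(154.94) − 5(71) − 161 = 654.5455 + 968.375 − 355 − 161 = 1106.9205 kcal/day.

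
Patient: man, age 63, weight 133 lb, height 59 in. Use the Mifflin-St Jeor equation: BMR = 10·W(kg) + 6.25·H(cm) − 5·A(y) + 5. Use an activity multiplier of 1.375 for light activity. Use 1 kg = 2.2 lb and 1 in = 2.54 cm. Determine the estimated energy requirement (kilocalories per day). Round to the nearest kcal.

Convert to metric: weight = 133 ÷ 2.2 = 60.4545 kg; height = 59 × 2.54 = 149.86 cm.
Mifflin-St Jeor (male): BMR = 10(60.4545) + 6.25(149.86) − 5(63) + 5 = 604.5455 + 936.625 − 315 + 5 = 1231.1705 kcal/day.
TEE = BMR × activity factor = 1231.1705 × 1.375 = 1692.8594 kcal/day.

1693 kilocalories per day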